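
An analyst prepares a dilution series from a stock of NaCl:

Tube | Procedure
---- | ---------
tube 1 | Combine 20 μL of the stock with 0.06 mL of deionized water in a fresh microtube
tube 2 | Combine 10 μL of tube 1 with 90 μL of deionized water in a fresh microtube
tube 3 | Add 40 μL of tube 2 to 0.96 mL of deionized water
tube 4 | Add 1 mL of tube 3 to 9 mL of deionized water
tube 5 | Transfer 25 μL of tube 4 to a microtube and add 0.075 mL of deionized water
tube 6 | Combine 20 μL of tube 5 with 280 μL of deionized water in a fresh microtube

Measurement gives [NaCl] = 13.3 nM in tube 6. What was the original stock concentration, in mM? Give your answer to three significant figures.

7.98 mM

Step 1: 20 μL + 0.06 mL = 80 μL total → factor 80/20 = 4
Step 2: 10 μL + 90 μL = 100 μL total → factor 100/10 = 10
Step 3: 40 μL + 0.96 mL = 1000 μL total → factor 1000/40 = 25
Step 4: 1 mL + 9 mL = 10 mL total → factor 10/1 = 10
Step 5: 25 μL + 0.075 mL = 100 μL total → factor 100/25 = 4
Step 6: 20 μL + 280 μL = 300 μL total → factor 300/20 = 15
Overall dilution factor = 4 × 10 × 25 × 10 × 4 × 15 = 6 × 10^5
Stock = 13.3 nM × 6 × 10^5 = 7.980 × 10^6 nM = 7.98 mM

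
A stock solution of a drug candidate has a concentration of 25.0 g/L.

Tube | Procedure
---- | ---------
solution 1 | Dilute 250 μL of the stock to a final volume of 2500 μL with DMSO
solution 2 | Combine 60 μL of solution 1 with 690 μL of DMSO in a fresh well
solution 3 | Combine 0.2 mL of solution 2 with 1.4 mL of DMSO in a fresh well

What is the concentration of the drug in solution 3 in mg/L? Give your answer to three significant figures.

Step 1: 250 μL brought to 2500 μL → factor 2500/250 = 10
Step 2: 60 μL + 690 μL = 750 μL total → factor 750/60 = 12.5
Step 3: 0.2 mL + 1.4 mL = 1.6 mL total → factor 1.6/0.2 = 8
Overall dilution factor = 10 × 12.5 × 8 = 1000
Final = 25.0 g/L / 1000 = 0.02500 g/L = 25.0 mg/L

25.0 mg/L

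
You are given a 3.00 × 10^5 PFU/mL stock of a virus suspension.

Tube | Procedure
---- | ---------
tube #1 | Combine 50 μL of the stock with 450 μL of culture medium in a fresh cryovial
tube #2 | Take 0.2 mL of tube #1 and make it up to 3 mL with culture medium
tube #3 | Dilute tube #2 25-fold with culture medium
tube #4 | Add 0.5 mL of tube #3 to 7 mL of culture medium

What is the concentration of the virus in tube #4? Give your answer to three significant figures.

5.33 PFU/mL

Step 1: 50 μL + 450 μL = 500 μL total → factor 500/50 = 10
Step 2: 0.2 mL brought to 3 mL → factor 3/0.2 = 15
Step 3: 25-fold → factor 25
Step 4: 0.5 mL + 7 mL = 7.5 mL total → factor 7.5/0.5 = 15
Overall dilution factor = 10 × 15 × 25 × 15 = 56250
Final = 3.00 × 10^5 PFU/mL / 56250 = 5.33 PFU/mL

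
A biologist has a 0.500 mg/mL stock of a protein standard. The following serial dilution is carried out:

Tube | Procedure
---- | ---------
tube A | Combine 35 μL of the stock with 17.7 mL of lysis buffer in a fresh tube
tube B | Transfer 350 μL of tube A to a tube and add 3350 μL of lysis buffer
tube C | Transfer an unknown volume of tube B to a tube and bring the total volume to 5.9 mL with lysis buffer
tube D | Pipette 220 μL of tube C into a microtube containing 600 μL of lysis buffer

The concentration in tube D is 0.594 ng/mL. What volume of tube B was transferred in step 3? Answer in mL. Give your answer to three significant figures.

Step 1: 35 μL + 17.7 mL = 17735 μL total → factor 17735/35 = 506.71
Step 2: 350 μL + 3350 μL = 3700 μL total → factor 3700/350 = 10.571
Step 3: v brought to 5.9 mL → factor = 5.9 mL/v
Step 4: 220 μL + 600 μL = 820 μL total → factor 820/220 = 3.7273
Product of known-step factors = 19966
Overall factor = 0.500 mg/mL / (0.594 ng/mL) = 8.4175 × 10^5
Step-3 factor = 8.4175 × 10^5 / 19966 = 42.16
v = 5.9 mL / 42.16 = 0.140 mL

0.140 mL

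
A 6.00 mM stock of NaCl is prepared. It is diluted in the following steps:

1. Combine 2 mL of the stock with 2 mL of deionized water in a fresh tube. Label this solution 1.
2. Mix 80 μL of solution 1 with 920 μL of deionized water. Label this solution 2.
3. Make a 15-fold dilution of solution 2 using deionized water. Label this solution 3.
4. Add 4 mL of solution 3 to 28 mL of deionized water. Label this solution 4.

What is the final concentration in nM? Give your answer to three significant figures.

Step 1: 2 mL + 2 mL = 4 mL total → factor 4/2 = 2
Step 2: 80 μL + 920 μL = 1000 μL total → factor 1000/80 = 12.5
Step 3: 15-fold → factor 15
Step 4: 4 mL + 28 mL = 32 mL total → factor 32/4 = 8
Overall dilution factor = 2 × 12.5 × 15 × 8 = 3000
Final = 6.00 mM / 3000 = 0.002000 mM = 2.00 × 10^3 nM

2.00 × 10^3 nM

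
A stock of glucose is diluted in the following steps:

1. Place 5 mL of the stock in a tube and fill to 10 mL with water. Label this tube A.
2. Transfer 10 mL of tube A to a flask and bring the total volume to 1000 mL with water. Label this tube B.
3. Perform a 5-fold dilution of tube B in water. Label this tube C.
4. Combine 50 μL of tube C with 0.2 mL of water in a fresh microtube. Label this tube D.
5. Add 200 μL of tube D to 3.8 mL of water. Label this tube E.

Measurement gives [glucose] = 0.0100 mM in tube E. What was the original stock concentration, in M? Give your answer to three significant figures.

1.00 M

Step 1: 5 mL brought to 10 mL → factor 10/5 = 2
Step 2: 10 mL brought to 1000 mL → factor 1000/10 = 100
Step 3: 5-fold → factor 5
Step 4: 50 μL + 0.2 mL = 250 μL total → factor 250/50 = 5
Step 5: 200 μL + 3.8 mL = 4000 μL total → factor 4000/200 = 20
Overall dilution factor = 2 × 100 × 5 × 5 × 20 = 1 × 10^5
Stock = 0.0100 mM × 1 × 10^5 = 1000 mM = 1.00 M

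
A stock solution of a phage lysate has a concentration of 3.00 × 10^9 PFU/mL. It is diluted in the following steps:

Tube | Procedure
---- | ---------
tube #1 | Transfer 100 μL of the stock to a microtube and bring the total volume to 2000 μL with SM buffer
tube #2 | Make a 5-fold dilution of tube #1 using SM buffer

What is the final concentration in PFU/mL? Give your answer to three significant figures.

3.00 × 10^7 PFU/mL

Step 1: 100 μL brought to 2000 μL → factor 2000/100 = 20
Step 2: 5-fold → factor 5
Overall dilution factor = 20 × 5 = 100
Final = 3.00 × 10^9 PFU/mL / 100 = 3.00 × 10^7 PFU/mL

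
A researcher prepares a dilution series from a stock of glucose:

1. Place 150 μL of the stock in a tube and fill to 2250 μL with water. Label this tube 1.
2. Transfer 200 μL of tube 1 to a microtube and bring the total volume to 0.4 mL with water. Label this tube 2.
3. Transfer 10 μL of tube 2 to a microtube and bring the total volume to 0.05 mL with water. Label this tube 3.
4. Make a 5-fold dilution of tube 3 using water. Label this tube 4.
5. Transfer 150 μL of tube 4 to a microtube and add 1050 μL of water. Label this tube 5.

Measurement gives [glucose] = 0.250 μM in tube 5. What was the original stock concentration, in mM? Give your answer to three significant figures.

1.50 mM

Step 1: 150 μL brought to 2250 μL → factor 2250/150 = 15
Step 2: 200 μL brought to 0.4 mL → factor 400/200 = 2
Step 3: 10 μL brought to 0.05 mL → factor 50/10 = 5
Step 4: 5-fold → factor 5
Step 5: 150 μL + 1050 μL = 1200 μL total → factor 1200/150 = 8
Overall dilution factor = 15 × 2 × 5 × 5 × 8 = 6000
Stock = 0.250 μM × 6000 = 1500 μM = 1.50 mM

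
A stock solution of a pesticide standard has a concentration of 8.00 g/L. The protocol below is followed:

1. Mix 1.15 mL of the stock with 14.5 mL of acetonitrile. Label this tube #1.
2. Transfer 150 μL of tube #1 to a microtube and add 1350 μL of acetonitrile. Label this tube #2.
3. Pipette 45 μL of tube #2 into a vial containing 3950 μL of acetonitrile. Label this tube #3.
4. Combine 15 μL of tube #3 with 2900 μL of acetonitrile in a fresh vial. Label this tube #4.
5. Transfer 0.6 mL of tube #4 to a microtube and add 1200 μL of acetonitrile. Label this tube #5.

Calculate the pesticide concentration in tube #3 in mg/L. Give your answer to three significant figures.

Step 1: 1.15 mL + 14.5 mL = 15.65 mL total → factor 15.65/1.15 = 13.609
Step 2: 150 μL + 1350 μL = 1500 μL total → factor 1500/150 = 10
Step 3: 45 μL + 3950 μL = 3995 μL total → factor 3995/45 = 88.778
Dilution factor through tube #3 = 13.609 × 10 × 88.778 = 12081
[tube #3] = 8.00 g/L / 12081 = 0.0006622 g/L = 0.662 mg/L

0.662 mg/L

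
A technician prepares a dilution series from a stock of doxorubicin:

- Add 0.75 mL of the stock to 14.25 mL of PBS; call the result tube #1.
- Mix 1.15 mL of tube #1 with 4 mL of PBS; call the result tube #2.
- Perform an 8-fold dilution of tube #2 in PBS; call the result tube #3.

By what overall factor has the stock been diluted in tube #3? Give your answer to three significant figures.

717

Step 1: 0.75 mL + 14.25 mL = 15 mL total → factor 15/0.75 = 20
Step 2: 1.15 mL + 4 mL = 5.15 mL total → factor 5.15/1.15 = 4.4783
Step 3: 8-fold → factor 8
Overall dilution factor = 20 × 4.4783 × 8 = 716.52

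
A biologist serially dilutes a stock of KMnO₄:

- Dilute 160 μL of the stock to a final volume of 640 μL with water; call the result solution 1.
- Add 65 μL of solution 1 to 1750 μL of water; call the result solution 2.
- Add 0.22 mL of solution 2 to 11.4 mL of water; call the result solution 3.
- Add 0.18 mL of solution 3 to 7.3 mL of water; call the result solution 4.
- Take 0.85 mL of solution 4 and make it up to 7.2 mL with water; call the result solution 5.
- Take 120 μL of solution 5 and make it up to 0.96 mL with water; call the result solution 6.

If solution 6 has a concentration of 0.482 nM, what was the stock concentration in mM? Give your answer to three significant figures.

8.01 mM

Step 1: 160 μL brought to 640 μL → factor 640/160 = 4
Step 2: 65 μL + 1750 μL = 1815 μL total → factor 1815/65 = 27.923
Step 3: 0.22 mL + 11.4 mL = 11.62 mL total → factor 11.62/0.22 = 52.818
Step 4: 0.18 mL + 7.3 mL = 7.48 mL total → factor 7.48/0.18 = 41.556
Step 5: 0.85 mL brought to 7.2 mL → factor 7.2/0.85 = 8.4706
Step 6: 120 μL brought to 0.96 mL → factor 960/120 = 8
Overall dilution factor = 4 × 27.923 × 52.818 × 41.556 × 8.4706 × 8 = 1.6613 × 10^7
Stock = 0.482 nM × 1.6613 × 10^7 = 8.007 × 10^6 nM = 8.01 mM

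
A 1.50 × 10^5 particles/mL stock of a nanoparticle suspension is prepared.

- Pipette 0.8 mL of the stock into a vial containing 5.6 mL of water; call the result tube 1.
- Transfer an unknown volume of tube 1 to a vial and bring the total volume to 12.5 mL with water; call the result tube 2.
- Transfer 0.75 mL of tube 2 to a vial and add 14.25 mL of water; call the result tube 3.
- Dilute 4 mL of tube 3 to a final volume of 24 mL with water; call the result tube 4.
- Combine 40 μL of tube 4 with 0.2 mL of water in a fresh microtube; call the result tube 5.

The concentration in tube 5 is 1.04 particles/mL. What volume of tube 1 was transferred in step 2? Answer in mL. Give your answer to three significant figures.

0.499 mL

Step 1: 0.8 mL + 5.6 mL = 6.4 mL total → factor 6.4/0.8 = 8
Step 2: v brought to 12.5 mL → factor = 12.5 mL/v
Step 3: 0.75 mL + 14.25 mL = 15 mL total → factor 15/0.75 = 20
Step 4: 4 mL brought to 24 mL → factor 24/4 = 6
Step 5: 40 μL + 0.2 mL = 240 μL total → factor 240/40 = 6
Product of known-step factors = 5760
Overall factor = 1.50 × 10^5 particles/mL / (1.04 particles/mL) = 1.4423 × 10^5
Step-2 factor = 1.4423 × 10^5 / 5760 = 25.04
v = 12.5 mL / 25.04 = 0.499 mL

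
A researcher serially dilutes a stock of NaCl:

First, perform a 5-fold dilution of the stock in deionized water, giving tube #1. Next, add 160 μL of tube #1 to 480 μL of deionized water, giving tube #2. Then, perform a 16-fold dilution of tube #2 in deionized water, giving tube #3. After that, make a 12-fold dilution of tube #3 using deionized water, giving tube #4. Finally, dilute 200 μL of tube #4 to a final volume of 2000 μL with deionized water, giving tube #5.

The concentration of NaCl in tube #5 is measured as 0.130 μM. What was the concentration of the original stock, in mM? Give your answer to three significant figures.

Step 1: 5-fold → factor 5
Step 2: 160 μL + 480 μL = 640 μL total → factor 640/160 = 4
Step 3: 16-fold → factor 16
Step 4: 12-fold → factor 12
Step 5: 200 μL brought to 2000 μL → factor 2000/200 = 10
Overall dilution factor = 5 × 4 × 16 × 12 × 10 = 38400
Stock = 0.130 μM × 38400 = 4992 μM = 4.99 mM

4.99 mM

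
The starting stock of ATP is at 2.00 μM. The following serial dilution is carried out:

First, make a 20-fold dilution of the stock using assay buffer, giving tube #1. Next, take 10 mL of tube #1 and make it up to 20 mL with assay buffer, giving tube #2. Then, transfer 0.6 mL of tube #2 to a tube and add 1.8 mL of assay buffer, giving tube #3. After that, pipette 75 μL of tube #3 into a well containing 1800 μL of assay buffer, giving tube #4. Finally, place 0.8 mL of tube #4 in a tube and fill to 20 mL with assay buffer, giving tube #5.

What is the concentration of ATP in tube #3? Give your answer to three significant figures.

Step 1: 20-fold → factor 20
Step 2: 10 mL brought to 20 mL → factor 20/10 = 2
Step 3: 0.6 mL + 1.8 mL = 2.4 mL total → factor 2.4/0.6 = 4
Dilution factor through tube #3 = 20 × 2 × 4 = 160
[tube #3] = 2.00 μM / 160 = 0.0125 μM

0.0125 μM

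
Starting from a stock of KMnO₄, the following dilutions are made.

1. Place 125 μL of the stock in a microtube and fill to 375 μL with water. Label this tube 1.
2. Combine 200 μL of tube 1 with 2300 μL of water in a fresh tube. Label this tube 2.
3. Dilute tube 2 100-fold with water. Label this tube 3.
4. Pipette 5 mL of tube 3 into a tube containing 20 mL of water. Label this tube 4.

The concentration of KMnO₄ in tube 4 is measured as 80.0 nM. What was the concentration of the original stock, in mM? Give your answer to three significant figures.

1.50 mM

Step 1: 125 μL brought to 375 μL → factor 375/125 = 3
Step 2: 200 μL + 2300 μL = 2500 μL total → factor 2500/200 = 12.5
Step 3: 100-fold → factor 100
Step 4: 5 mL + 20 mL = 25 mL total → factor 25/5 = 5
Overall dilution factor = 3 × 12.5 × 100 × 5 = 18750
Stock = 80.0 nM × 18750 = 1.500 × 10^6 nM = 1.50 mM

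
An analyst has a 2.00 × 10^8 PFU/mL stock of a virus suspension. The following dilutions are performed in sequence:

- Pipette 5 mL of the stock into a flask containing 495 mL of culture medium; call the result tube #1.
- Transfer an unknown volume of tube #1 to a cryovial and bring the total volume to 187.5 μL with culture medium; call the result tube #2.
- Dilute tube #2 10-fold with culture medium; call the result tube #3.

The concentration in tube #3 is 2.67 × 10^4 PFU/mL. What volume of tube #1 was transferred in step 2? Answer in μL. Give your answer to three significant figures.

25.0 μL

Step 1: 5 mL + 495 mL = 500 mL total → factor 500/5 = 100
Step 2: v brought to 187.5 μL → factor = 187.5 μL/v
Step 3: 10-fold → factor 10
Product of known-step factors = 1000
Overall factor = 2.00 × 10^8 PFU/mL / (2.67 × 10^4 PFU/mL) = 7490.6
Step-2 factor = 7490.6 / 1000 = 7.4906
v = 187.5 μL / 7.4906 = 25.0 μL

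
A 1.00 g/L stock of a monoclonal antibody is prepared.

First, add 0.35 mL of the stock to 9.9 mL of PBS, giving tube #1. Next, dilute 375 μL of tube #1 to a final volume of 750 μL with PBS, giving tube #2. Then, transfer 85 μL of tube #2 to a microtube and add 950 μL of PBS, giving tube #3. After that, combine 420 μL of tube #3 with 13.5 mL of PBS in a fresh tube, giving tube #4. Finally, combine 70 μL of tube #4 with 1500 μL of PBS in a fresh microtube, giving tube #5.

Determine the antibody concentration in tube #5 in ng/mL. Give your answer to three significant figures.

1.89 ng/mL

Step 1: 0.35 mL + 9.9 mL = 10.25 mL total → factor 10.25/0.35 = 29.286
Step 2: 375 μL brought to 750 μL → factor 750/375 = 2
Step 3: 85 μL + 950 μL = 1035 μL total → factor 1035/85 = 12.176
Step 4: 420 μL + 13.5 mL = 13920 μL total → factor 13920/420 = 33.143
Step 5: 70 μL + 1500 μL = 1570 μL total → factor 1570/70 = 22.429
Overall dilution factor = 29.286 × 2 × 12.176 × 33.143 × 22.429 = 5.3015 × 10^5
Final = 1.00 g/L / 5.3015 × 10^5 = 1.886 × 10^-6 g/L = 1.89 ng/mL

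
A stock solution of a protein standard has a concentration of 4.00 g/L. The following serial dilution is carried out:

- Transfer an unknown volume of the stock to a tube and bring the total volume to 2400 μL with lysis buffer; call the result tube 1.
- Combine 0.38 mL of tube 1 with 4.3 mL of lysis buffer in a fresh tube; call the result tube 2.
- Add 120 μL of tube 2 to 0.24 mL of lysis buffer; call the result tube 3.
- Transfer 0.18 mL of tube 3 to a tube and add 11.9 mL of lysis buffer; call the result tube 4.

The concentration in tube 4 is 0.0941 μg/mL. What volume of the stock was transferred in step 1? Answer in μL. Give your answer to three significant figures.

Step 1: v brought to 2400 μL → factor = 2400 μL/v
Step 2: 0.38 mL + 4.3 mL = 4.68 mL total → factor 4.68/0.38 = 12.316
Step 3: 120 μL + 0.24 mL = 360 μL total → factor 360/120 = 3
Step 4: 0.18 mL + 11.9 mL = 12.08 mL total → factor 12.08/0.18 = 67.111
Product of known-step factors = 2479.6
Overall factor = 4.00 g/L / (0.0941 μg/mL) = 42508
Step-1 factor = 42508 / 2479.6 = 17.143
v = 2400 μL / 17.143 = 140 μL

140 μL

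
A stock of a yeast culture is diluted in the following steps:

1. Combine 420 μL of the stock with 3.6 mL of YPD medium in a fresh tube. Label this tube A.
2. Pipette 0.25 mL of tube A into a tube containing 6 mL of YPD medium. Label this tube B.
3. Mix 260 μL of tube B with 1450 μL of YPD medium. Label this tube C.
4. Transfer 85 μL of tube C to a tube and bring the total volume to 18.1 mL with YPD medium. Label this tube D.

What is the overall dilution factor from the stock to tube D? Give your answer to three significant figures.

Step 1: 420 μL + 3.6 mL = 4020 μL total → factor 4020/420 = 9.5714
Step 2: 0.25 mL + 6 mL = 6.25 mL total → factor 6.25/0.25 = 25
Step 3: 260 μL + 1450 μL = 1710 μL total → factor 1710/260 = 6.5769
Step 4: 85 μL brought to 18.1 mL → factor 18100/85 = 212.94
Overall dilution factor = 9.5714 × 25 × 6.5769 × 212.94 = 3.3512 × 10^5

3.35 × 10^5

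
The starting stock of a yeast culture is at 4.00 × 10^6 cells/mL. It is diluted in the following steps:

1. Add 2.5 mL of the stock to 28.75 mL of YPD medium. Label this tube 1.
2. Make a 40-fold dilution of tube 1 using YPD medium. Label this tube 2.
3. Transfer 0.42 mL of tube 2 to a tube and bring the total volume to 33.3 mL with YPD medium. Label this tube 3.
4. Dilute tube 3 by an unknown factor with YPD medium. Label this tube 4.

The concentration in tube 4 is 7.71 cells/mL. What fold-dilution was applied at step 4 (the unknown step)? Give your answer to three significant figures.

Step 1: 2.5 mL + 28.75 mL = 31.25 mL total → factor 31.25/2.5 = 12.5
Step 2: 40-fold → factor 40
Step 3: 0.42 mL brought to 33.3 mL → factor 33.3/0.42 = 79.286
Step 4: unknown factor x
Product of known-step factors = 39643
Overall factor = 4.00 × 10^6 cells/mL / (7.71 cells/mL) = 5.1881 × 10^5
x = 5.1881 × 10^5 / 39643 = 13.1

13.1-fold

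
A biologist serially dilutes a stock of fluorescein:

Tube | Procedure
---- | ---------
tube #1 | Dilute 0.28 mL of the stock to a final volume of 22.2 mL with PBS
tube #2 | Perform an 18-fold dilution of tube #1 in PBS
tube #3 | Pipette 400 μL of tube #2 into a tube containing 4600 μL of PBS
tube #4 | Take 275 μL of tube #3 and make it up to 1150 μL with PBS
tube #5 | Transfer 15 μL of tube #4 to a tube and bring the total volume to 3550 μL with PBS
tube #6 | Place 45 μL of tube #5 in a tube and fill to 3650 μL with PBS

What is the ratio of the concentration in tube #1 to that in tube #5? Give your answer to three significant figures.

2.23 × 10^5

Step 1: 0.28 mL brought to 22.2 mL → factor 22.2/0.28 = 79.286
Step 2: 18-fold → factor 18
Step 3: 400 μL + 4600 μL = 5000 μL total → factor 5000/400 = 12.5
Step 4: 275 μL brought to 1150 μL → factor 1150/275 = 4.1818
Step 5: 15 μL brought to 3550 μL → factor 3550/15 = 236.67
Dilution factor to tube #1 = 79.286; to tube #5 = 1.7655 × 10^7
[tube #1]/[tube #5] = (factor to tube #5)/(factor to tube #1) = 1.7655 × 10^7/79.286 = 2.23 × 10^5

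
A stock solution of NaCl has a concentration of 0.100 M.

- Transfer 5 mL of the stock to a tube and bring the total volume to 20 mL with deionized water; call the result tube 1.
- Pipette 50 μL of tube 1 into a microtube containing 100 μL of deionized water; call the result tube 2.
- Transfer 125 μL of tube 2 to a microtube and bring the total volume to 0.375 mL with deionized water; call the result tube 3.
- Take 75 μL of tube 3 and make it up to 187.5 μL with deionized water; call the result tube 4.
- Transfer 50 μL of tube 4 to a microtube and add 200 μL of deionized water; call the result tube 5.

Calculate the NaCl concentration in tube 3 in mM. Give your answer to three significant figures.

Step 1: 5 mL brought to 20 mL → factor 20/5 = 4
Step 2: 50 μL + 100 μL = 150 μL total → factor 150/50 = 3
Step 3: 125 μL brought to 0.375 mL → factor 375/125 = 3
Dilution factor through tube 3 = 4 × 3 × 3 = 36
[tube 3] = 0.100 M / 36 = 0.002778 M = 2.78 mM

2.78 mM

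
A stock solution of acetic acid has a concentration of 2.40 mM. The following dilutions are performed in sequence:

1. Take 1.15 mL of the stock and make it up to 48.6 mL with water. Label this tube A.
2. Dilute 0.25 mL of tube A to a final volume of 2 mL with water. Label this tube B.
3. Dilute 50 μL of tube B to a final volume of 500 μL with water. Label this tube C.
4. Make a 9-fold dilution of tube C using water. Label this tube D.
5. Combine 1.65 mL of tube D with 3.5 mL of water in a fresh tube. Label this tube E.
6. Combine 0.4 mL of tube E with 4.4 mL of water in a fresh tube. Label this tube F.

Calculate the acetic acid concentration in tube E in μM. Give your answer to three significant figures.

0.0253 μM

Step 1: 1.15 mL brought to 48.6 mL → factor 48.6/1.15 = 42.261
Step 2: 0.25 mL brought to 2 mL → factor 2/0.25 = 8
Step 3: 50 μL brought to 500 μL → factor 500/50 = 10
Step 4: 9-fold → factor 9
Step 5: 1.65 mL + 3.5 mL = 5.15 mL total → factor 5.15/1.65 = 3.1212
Dilution factor through tube E = 42.261 × 8 × 10 × 9 × 3.1212 = 94972
[tube E] = 2.40 mM / 94972 = 2.527 × 10^-5 mM = 0.0253 μM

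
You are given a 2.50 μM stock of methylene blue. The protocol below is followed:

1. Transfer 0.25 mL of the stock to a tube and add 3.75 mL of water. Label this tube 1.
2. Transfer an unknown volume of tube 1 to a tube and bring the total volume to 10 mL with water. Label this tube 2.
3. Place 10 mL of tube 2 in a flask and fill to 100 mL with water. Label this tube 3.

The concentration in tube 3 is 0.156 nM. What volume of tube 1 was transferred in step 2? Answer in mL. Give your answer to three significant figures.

0.0998 mL

Step 1: 0.25 mL + 3.75 mL = 4 mL total → factor 4/0.25 = 16
Step 2: v brought to 10 mL → factor = 10 mL/v
Step 3: 10 mL brought to 100 mL → factor 100/10 = 10
Product of known-step factors = 160
Overall factor = 2.50 μM / (0.156 nM) = 16026
Step-2 factor = 16026 / 160 = 100.16
v = 10 mL / 100.16 = 0.0998 mL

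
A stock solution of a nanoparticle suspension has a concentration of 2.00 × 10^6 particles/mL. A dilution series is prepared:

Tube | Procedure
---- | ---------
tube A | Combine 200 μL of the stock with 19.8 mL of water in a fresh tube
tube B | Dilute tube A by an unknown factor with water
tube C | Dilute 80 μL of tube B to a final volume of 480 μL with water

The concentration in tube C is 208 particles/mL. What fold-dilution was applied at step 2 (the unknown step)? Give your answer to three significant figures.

Step 1: 200 μL + 19.8 mL = 20000 μL total → factor 20000/200 = 100
Step 2: unknown factor x
Step 3: 80 μL brought to 480 μL → factor 480/80 = 6
Product of known-step factors = 600
Overall factor = 2.00 × 10^6 particles/mL / (208 particles/mL) = 9615.4
x = 9615.4 / 600 = 16.0

16.0-fold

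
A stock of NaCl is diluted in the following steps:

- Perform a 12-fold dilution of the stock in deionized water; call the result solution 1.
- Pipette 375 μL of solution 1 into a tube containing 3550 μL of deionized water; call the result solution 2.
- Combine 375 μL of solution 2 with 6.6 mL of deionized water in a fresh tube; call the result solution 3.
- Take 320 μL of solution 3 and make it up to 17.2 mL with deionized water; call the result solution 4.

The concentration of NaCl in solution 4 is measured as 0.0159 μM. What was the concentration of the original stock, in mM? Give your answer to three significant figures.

2.00 mM

Step 1: 12-fold → factor 12
Step 2: 375 μL + 3550 μL = 3925 μL total → factor 3925/375 = 10.467
Step 3: 375 μL + 6.6 mL = 6975 μL total → factor 6975/375 = 18.6
Step 4: 320 μL brought to 17.2 mL → factor 17200/320 = 53.75
Overall dilution factor = 12 × 10.467 × 18.6 × 53.75 = 1.2557 × 10^5
Stock = 0.0159 μM × 1.2557 × 10^5 = 1997 μM = 2.00 mM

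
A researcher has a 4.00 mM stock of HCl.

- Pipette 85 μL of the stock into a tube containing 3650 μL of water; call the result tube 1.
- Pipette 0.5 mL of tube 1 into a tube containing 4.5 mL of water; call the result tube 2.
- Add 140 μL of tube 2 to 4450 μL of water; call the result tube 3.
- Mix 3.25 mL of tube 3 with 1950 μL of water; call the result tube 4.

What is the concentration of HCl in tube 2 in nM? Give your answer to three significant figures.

Step 1: 85 μL + 3650 μL = 3735 μL total → factor 3735/85 = 43.941
Step 2: 0.5 mL + 4.5 mL = 5 mL total → factor 5/0.5 = 10
Dilution factor through tube 2 = 43.941 × 10 = 439.41
[tube 2] = 4.00 mM / 439.41 = 0.009103 mM = 9.10 × 10^3 nM

9.10 × 10^3 nM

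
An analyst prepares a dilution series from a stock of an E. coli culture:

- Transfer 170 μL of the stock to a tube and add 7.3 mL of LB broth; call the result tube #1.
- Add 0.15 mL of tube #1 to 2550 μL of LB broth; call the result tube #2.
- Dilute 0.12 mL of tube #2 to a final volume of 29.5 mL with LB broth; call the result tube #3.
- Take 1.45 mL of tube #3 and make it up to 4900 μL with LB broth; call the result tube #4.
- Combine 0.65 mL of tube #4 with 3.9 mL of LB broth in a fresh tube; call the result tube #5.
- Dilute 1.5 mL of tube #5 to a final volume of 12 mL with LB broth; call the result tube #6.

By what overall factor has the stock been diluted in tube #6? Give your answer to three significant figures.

Step 1: 170 μL + 7.3 mL = 7470 μL total → factor 7470/170 = 43.941
Step 2: 0.15 mL + 2550 μL = 2.7 mL total → factor 2.7/0.15 = 18
Step 3: 0.12 mL brought to 29.5 mL → factor 29.5/0.12 = 245.83
Step 4: 1.45 mL brought to 4900 μL → factor 4.9/1.45 = 3.3793
Step 5: 0.65 mL + 3.9 mL = 4.55 mL total → factor 4.55/0.65 = 7
Step 6: 1.5 mL brought to 12 mL → factor 12/1.5 = 8
Overall dilution factor = 43.941 × 18 × 245.83 × 3.3793 × 7 × 8 = 3.6796 × 10^7

3.68 × 10^7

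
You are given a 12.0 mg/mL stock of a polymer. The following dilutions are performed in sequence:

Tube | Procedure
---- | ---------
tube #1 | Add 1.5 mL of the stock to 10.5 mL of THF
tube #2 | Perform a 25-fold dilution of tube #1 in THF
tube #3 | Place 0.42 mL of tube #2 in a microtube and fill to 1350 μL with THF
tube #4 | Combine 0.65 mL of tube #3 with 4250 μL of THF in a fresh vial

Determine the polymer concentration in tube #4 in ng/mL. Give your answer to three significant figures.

2.48 × 10^3 ng/mL

Step 1: 1.5 mL + 10.5 mL = 12 mL total → factor 12/1.5 = 8
Step 2: 25-fold → factor 25
Step 3: 0.42 mL brought to 1350 μL → factor 1.35/0.42 = 3.2143
Step 4: 0.65 mL + 4250 μL = 4.9 mL total → factor 4.9/0.65 = 7.5385
Overall dilution factor = 8 × 25 × 3.2143 × 7.5385 = 4846.2
Final = 12.0 mg/mL / 4846.2 = 0.002476 mg/mL = 2.48 × 10^3 ng/mL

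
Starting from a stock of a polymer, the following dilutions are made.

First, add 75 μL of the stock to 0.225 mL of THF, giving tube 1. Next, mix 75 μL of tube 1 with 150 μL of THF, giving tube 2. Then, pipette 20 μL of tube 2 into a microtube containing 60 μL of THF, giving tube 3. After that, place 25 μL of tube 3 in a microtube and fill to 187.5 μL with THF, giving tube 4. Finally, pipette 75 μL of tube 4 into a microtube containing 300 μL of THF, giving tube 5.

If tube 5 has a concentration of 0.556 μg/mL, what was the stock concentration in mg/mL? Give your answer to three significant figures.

1.00 mg/mL

Step 1: 75 μL + 0.225 mL = 300 μL total → factor 300/75 = 4
Step 2: 75 μL + 150 μL = 225 μL total → factor 225/75 = 3
Step 3: 20 μL + 60 μL = 80 μL total → factor 80/20 = 4
Step 4: 25 μL brought to 187.5 μL → factor 187.5/25 = 7.5
Step 5: 75 μL + 300 μL = 375 μL total → factor 375/75 = 5
Overall dilution factor = 4 × 3 × 4 × 7.5 × 5 = 1800
Stock = 0.556 μg/mL × 1800 = 1001 μg/mL = 1.00 mg/mL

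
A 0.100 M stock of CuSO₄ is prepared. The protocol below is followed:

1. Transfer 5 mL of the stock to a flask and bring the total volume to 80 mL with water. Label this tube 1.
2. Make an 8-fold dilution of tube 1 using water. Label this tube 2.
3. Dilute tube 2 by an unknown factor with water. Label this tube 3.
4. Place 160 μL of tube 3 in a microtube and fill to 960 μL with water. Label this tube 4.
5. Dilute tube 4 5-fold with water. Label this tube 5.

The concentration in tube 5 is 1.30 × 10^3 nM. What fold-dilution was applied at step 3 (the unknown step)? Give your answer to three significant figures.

20.0-fold

Step 1: 5 mL brought to 80 mL → factor 80/5 = 16
Step 2: 8-fold → factor 8
Step 3: unknown factor x
Step 4: 160 μL brought to 960 μL → factor 960/160 = 6
Step 5: 5-fold → factor 5
Product of known-step factors = 3840
Overall factor = 0.100 M / (1.30 × 10^3 nM) = 76923
x = 76923 / 3840 = 20.0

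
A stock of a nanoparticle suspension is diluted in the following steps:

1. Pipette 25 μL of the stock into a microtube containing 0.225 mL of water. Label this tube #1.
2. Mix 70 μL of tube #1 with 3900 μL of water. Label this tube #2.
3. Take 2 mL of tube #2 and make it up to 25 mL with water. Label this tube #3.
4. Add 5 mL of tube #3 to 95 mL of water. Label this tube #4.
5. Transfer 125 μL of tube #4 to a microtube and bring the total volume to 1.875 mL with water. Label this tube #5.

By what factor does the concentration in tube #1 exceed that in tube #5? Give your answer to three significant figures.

Step 1: 25 μL + 0.225 mL = 250 μL total → factor 250/25 = 10
Step 2: 70 μL + 3900 μL = 3970 μL total → factor 3970/70 = 56.714
Step 3: 2 mL brought to 25 mL → factor 25/2 = 12.5
Step 4: 5 mL + 95 mL = 100 mL total → factor 100/5 = 20
Step 5: 125 μL brought to 1.875 mL → factor 1875/125 = 15
Dilution factor to tube #1 = 10; to tube #5 = 2.1268 × 10^6
[tube #1]/[tube #5] = (factor to tube #5)/(factor to tube #1) = 2.1268 × 10^6/10 = 2.13 × 10^5

2.13 × 10^5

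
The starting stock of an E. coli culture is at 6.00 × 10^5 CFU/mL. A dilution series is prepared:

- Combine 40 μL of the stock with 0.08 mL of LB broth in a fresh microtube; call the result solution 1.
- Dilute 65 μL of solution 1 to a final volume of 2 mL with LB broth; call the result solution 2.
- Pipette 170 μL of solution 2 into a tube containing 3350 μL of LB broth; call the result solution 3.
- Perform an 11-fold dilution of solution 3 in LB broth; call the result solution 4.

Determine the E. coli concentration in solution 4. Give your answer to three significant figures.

28.5 CFU/mL

Step 1: 40 μL + 0.08 mL = 120 μL total → factor 120/40 = 3
Step 2: 65 μL brought to 2 mL → factor 2000/65 = 30.769
Step 3: 170 μL + 3350 μL = 3520 μL total → factor 3520/170 = 20.706
Step 4: 11-fold → factor 11
Overall dilution factor = 3 × 30.769 × 20.706 × 11 = 21024
Final = 6.00 × 10^5 CFU/mL / 21024 = 28.5 CFU/mL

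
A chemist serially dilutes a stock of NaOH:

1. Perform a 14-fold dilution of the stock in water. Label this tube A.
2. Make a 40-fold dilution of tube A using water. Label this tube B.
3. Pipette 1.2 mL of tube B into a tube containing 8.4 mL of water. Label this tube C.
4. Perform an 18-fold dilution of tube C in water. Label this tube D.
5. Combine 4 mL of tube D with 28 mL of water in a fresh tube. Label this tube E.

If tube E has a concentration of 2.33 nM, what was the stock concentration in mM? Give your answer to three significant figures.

Step 1: 14-fold → factor 14
Step 2: 40-fold → factor 40
Step 3: 1.2 mL + 8.4 mL = 9.6 mL total → factor 9.6/1.2 = 8
Step 4: 18-fold → factor 18
Step 5: 4 mL + 28 mL = 32 mL total → factor 32/4 = 8
Overall dilution factor = 14 × 40 × 8 × 18 × 8 = 6.4512 × 10^5
Stock = 2.33 nM × 6.4512 × 10^5 = 1.503 × 10^6 nM = 1.50 mM

1.50 mM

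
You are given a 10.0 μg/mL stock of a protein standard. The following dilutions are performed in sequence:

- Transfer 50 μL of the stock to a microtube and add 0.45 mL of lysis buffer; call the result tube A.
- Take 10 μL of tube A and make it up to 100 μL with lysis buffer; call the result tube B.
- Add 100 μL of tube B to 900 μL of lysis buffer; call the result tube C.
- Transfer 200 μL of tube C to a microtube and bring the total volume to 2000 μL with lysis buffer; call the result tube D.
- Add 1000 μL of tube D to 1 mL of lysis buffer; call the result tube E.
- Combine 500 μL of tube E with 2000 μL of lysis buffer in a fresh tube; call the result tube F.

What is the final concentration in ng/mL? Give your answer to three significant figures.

Step 1: 50 μL + 0.45 mL = 500 μL total → factor 500/50 = 10
Step 2: 10 μL brought to 100 μL → factor 100/10 = 10
Step 3: 100 μL + 900 μL = 1000 μL total → factor 1000/100 = 10
Step 4: 200 μL brought to 2000 μL → factor 2000/200 = 10
Step 5: 1000 μL + 1 mL = 2000 μL total → factor 2000/1000 = 2
Step 6: 500 μL + 2000 μL = 2500 μL total → factor 2500/500 = 5
Overall dilution factor = 10 × 10 × 10 × 10 × 2 × 5 = 1 × 10^5
Final = 10.0 μg/mL / 1 × 10^5 = 0.0001000 μg/mL = 0.100 ng/mL

0.100 ng/mL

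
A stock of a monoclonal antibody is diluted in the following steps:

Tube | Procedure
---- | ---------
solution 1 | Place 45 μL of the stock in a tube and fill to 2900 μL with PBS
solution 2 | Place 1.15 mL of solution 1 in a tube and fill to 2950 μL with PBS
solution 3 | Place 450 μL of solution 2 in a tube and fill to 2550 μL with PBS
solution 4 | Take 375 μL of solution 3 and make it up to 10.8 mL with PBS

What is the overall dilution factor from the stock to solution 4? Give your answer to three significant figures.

Step 1: 45 μL brought to 2900 μL → factor 2900/45 = 64.444
Step 2: 1.15 mL brought to 2950 μL → factor 2.95/1.15 = 2.5652
Step 3: 450 μL brought to 2550 μL → factor 2550/450 = 5.6667
Step 4: 375 μL brought to 10.8 mL → factor 10800/375 = 28.8
Overall dilution factor = 64.444 × 2.5652 × 5.6667 × 28.8 = 26979

2.70 × 10^4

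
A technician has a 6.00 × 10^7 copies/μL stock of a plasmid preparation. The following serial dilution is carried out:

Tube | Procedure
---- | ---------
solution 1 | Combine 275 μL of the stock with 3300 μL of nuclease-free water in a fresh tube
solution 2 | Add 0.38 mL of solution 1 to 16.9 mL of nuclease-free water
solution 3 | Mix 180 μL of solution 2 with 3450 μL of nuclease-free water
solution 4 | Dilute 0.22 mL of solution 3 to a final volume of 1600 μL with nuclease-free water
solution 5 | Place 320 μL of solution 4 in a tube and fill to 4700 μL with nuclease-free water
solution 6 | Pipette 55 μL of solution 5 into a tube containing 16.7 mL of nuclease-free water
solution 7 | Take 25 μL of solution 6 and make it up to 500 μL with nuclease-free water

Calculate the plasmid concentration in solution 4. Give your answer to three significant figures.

692 copies/μL

Step 1: 275 μL + 3300 μL = 3575 μL total → factor 3575/275 = 13
Step 2: 0.38 mL + 16.9 mL = 17.28 mL total → factor 17.28/0.38 = 45.474
Step 3: 180 μL + 3450 μL = 3630 μL total → factor 3630/180 = 20.167
Step 4: 0.22 mL brought to 1600 μL → factor 1.6/0.22 = 7.2727
Dilution factor through solution 4 = 13 × 45.474 × 20.167 × 7.2727 = 86703
[solution 4] = 6.00 × 10^7 copies/μL / 86703 = 692 copies/μL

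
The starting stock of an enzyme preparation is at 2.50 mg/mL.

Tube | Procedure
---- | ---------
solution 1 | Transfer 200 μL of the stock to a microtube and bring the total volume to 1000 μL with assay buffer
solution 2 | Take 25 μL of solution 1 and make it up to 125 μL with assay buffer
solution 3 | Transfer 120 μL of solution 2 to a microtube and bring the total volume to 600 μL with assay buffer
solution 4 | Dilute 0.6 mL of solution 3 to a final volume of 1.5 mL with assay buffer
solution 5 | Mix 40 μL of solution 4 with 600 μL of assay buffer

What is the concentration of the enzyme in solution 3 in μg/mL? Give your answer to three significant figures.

20.0 μg/mL

Step 1: 200 μL brought to 1000 μL → factor 1000/200 = 5
Step 2: 25 μL brought to 125 μL → factor 125/25 = 5
Step 3: 120 μL brought to 600 μL → factor 600/120 = 5
Dilution factor through solution 3 = 5 × 5 × 5 = 125
[solution 3] = 2.50 mg/mL / 125 = 0.02000 mg/mL = 20.0 μg/mL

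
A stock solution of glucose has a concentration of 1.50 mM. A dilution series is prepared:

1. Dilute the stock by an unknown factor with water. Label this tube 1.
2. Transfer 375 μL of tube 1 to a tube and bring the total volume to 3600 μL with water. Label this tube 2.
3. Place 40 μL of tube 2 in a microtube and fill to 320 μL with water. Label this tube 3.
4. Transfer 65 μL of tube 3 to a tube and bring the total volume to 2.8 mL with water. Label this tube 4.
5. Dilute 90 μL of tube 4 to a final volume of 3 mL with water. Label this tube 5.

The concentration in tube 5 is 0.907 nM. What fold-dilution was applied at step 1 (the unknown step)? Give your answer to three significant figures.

15.0-fold

Step 1: unknown factor x
Step 2: 375 μL brought to 3600 μL → factor 3600/375 = 9.6
Step 3: 40 μL brought to 320 μL → factor 320/40 = 8
Step 4: 65 μL brought to 2.8 mL → factor 2800/65 = 43.077
Step 5: 90 μL brought to 3 mL → factor 3000/90 = 33.333
Product of known-step factors = 1.1028 × 10^5
Overall factor = 1.50 mM / (0.907 nM) = 1.6538 × 10^6
x = 1.6538 × 10^6 / 1.1028 × 10^5 = 15.0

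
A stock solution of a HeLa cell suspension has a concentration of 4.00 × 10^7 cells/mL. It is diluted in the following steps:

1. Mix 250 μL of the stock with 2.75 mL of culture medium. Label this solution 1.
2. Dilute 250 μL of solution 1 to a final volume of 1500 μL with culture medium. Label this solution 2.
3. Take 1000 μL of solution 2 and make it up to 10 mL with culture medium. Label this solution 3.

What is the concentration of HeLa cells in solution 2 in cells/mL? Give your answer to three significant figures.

5.56 × 10^5 cells/mL

Step 1: 250 μL + 2.75 mL = 3000 μL total → factor 3000/250 = 12
Step 2: 250 μL brought to 1500 μL → factor 1500/250 = 6
Dilution factor through solution 2 = 12 × 6 = 72
[solution 2] = 4.00 × 10^7 cells/mL / 72 = 5.56 × 10^5 cells/mL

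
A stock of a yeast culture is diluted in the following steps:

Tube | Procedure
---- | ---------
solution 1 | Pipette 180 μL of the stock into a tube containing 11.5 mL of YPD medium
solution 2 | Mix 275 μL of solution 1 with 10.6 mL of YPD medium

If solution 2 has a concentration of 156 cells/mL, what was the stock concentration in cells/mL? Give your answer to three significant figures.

4.00 × 10^5 cells/mL

Step 1: 180 μL + 11.5 mL = 11680 μL total → factor 11680/180 = 64.889
Step 2: 275 μL + 10.6 mL = 10875 μL total → factor 10875/275 = 39.545
Overall dilution factor = 64.889 × 39.545 = 2566.1
Stock = 156 cells/mL × 2566.1 = 4.00 × 10^5 cells/mL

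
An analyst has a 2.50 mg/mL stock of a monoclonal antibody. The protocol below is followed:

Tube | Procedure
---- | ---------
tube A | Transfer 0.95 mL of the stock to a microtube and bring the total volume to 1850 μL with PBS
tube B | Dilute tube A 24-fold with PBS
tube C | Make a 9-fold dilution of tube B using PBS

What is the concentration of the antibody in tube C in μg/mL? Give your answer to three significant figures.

Step 1: 0.95 mL brought to 1850 μL → factor 1.85/0.95 = 1.9474
Step 2: 24-fold → factor 24
Step 3: 9-fold → factor 9
Overall dilution factor = 1.9474 × 24 × 9 = 420.63
Final = 2.50 mg/mL / 420.63 = 0.005943 mg/mL = 5.94 μg/mL

5.94 μg/mL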